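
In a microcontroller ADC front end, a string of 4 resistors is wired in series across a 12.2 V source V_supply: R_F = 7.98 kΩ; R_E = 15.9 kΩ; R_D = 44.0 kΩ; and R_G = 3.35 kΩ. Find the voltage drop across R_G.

ΣR = 7.98 + 15.9 + 44.0 + 3.35 = 71.23 kΩ.
Voltage divider: V = V_supply · (3.350 / 71.23) = 12.2 × 0.04703 = 0.5738 V.

V ≈ 0.574 V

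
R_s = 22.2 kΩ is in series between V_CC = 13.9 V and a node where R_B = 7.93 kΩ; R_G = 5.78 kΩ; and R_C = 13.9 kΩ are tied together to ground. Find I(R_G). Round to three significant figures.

Parallel bank: R_p = 1/(1/7.93 + 1/5.78 + 1/13.9) = 2.695 kΩ.
V_A = 13.9 × 2.695/24.90 = 1.505 V.
I(R_G) = V_A / R_G = 1.505/5.78 = 0.2603 mA.

I ≈ 0.260 mA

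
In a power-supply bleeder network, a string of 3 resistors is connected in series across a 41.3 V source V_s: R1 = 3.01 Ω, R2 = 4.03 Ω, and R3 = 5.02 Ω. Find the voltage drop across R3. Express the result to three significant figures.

V ≈ 17.2 V

Series total: ΣR = 3.01 + 4.03 + 5.02 = 12.06 Ω.
V = V_s · R/ΣR = 41.3 × 0.4163 = 17.19 V.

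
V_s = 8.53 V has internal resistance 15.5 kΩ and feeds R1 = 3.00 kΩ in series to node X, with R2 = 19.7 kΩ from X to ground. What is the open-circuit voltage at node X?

R1' = 15.5 + 3.00 = 18.50 kΩ (source resistance + R1).
Open-circuit (no load on X): V_th = V_s · R2/(R1' + R2) = 8.53 × 19.7/(18.50 + 19.7) = 4.399 V.

V_th ≈ 4.40 V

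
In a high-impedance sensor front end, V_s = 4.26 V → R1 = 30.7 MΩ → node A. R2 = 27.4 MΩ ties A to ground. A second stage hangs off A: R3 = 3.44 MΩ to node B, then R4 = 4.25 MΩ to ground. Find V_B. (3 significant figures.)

Looking into the second stage from A: R3 + R4 = 7.690 MΩ appears in parallel with R2.
Effective lower resistance at A: R2 ‖ 7.690 = 6.005 MΩ.
So V_A = 4.26 × 0.1636 = 0.6969 V.
V_B = V_A × 0.5527 = 0.3852 V.

V_B ≈ 0.385 V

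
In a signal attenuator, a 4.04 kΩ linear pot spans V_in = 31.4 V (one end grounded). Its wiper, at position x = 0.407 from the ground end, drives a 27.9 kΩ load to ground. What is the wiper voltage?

Lower segment x·R_p = 1.644 kΩ; upper segment (1−x)·R_p = 2.396 kΩ.
R_L loads the lower segment: effective lower R = 1.553 kΩ.
Loaded-divider output: V_out = 31.4 × 0.3933 = 12.35 V.
(Unloaded: V_out = x·V_in = 12.8 V.)

V_out ≈ 12.3 V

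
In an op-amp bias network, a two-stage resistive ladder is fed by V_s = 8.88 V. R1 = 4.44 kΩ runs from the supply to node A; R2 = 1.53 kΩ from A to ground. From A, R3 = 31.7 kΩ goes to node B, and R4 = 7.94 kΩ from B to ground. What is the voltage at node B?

Node A sees R2 in parallel with the series input of stage 2, R3 + R4 = 39.64 kΩ.
Effective lower resistance at A: R2 ‖ 39.64 = 1.473 kΩ.
So V_A = 8.88 × 0.2491 = 2.212 V.
Stage 2 is unloaded, so V_B = V_A · R4/(R3+R4) = 2.212 × 7.94/39.64 = 0.4431 V.

V_B ≈ 0.443 V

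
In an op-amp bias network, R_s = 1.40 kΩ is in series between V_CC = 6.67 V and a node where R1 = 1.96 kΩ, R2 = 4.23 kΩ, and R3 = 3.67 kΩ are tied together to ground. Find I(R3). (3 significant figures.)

I ≈ 0.749 mA

Combine the parallel branches: R_p = (1/1.96 + 1/4.23 + 1/3.67)⁻¹ = 0.9813 kΩ.
V_A by voltage divider: V_A = 6.67 × 0.9813/(1.40 + 0.9813) = 2.749 V.
Branch current I = V_A/R3 = 2.749/3.67 = 0.7489 mA.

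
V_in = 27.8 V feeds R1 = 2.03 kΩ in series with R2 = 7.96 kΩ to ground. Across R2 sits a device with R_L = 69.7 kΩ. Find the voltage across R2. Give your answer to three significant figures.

V_out ≈ 21.6 V

The load sits in parallel with R2, giving an effective lower resistance R2' = R2·R_L/(R2+R_L) = 7.144 kΩ.
Then V_out = V_in · R2'/(R1 + R2') = 27.8 × 7.144/9.174 = 21.65 V.
(Unloaded it would be 22.2 V; the load pulls it down.)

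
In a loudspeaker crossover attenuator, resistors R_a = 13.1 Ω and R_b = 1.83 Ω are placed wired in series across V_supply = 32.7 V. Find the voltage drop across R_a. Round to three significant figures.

V ≈ 28.7 V

Total series resistance ΣR = 13.1 + 1.83 = 14.93 Ω.
Voltage divider: V = V_supply · (13.10 / 14.93) = 32.7 × 0.8774 = 28.69 V.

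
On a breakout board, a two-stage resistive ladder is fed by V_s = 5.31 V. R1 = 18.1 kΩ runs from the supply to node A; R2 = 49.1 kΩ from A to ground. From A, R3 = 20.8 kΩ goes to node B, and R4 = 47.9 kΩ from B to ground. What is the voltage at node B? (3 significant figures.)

V_B ≈ 2.27 V

The second stage (R3 + R4 = 68.70 kΩ) loads node A in parallel with R2.
Effective lower resistance at A: R2 ‖ 68.70 = 28.63 kΩ.
First divider: V_A = V_s · 28.63/(18.1 + 28.63) = 3.253 V.
V_B = V_A × 0.6972 = 2.268 V.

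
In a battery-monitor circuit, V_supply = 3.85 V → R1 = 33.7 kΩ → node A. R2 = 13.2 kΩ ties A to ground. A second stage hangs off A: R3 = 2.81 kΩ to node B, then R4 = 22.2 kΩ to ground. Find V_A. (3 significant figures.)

V_A ≈ 0.786 V

Node A sees R2 in parallel with the series input of stage 2, R3 + R4 = 25.01 kΩ.
Effective lower resistance at A: R2 ‖ 25.01 = 8.640 kΩ.
So V_A = 3.85 × 0.2041 = 0.7856 V.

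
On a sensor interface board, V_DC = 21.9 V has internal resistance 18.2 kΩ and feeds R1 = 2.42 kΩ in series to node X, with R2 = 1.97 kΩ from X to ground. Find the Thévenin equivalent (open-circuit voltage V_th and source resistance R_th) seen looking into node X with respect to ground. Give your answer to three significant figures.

V_th ≈ 1.91 V, R_th ≈ 1.80 kΩ

R1' = 18.2 + 2.42 = 20.62 kΩ (source resistance + R1).
V_th is the unloaded tap voltage: V_DC · R2/(R1'+R2) = 21.9 × 0.08721 = 1.910 V.
Zeroing V_DC shorts the top of R1' to ground, so R_th = R1' ‖ R2 = 1.798 kΩ.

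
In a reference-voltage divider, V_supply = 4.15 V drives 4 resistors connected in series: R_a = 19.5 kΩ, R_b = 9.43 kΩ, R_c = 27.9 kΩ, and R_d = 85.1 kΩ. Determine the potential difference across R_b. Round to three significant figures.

V ≈ 0.276 V

ΣR = 19.5 + 9.43 + 27.9 + 85.1 = 141.9 kΩ.
V = V_supply · R/ΣR = 4.15 × 0.06644 = 0.2757 V.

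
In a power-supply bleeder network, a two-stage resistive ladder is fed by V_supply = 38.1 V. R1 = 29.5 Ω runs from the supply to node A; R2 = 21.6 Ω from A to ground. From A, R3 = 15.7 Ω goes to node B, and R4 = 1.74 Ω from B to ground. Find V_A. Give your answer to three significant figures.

The second stage (R3 + R4 = 17.44 Ω) loads node A in parallel with R2.
Effective lower resistance at A: R2 ‖ 17.44 = 9.649 Ω.
V_A = 38.1 × 9.649/(29.5 + 9.649) = 9.391 V.

V_A ≈ 9.39 V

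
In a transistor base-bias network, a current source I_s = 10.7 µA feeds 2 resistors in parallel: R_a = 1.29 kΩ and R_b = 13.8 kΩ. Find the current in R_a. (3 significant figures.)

With just two branches, the current splits inversely with resistance.
So I = 10.7 × 13.8/15.09 = 9.785 µA.

I ≈ 9.79 µA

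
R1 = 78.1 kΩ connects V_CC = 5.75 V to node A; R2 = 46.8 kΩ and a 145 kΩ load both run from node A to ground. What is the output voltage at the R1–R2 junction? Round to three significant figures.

The load sits in parallel with R2, giving an effective lower resistance R2' = R2·R_L/(R2+R_L) = 35.38 kΩ.
Voltage divider with the loaded lower leg: V_out = 5.75 × 35.38/(78.1 + 35.38) = 5.75 × 0.3118 = 1.793 V.

V_out ≈ 1.79 V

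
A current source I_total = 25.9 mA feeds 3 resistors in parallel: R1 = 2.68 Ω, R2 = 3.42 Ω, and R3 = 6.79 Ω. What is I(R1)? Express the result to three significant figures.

I ≈ 11.9 mA

ΣG = 1/2.68 + 1/3.42 + 1/6.79 = 0.8128.
Current divider: I(R1) = I_total · G_k/ΣG = 25.9 × (0.3731/0.8128) = 25.9 × 0.4591 = 11.89 mA.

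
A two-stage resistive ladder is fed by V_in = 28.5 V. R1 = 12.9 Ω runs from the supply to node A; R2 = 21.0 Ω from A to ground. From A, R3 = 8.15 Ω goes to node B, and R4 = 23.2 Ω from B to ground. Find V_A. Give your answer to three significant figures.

Looking into the second stage from A: R3 + R4 = 31.35 Ω appears in parallel with R2.
Effective lower resistance at A: R2 ‖ 31.35 = 12.58 Ω.
V_A = 28.5 × 12.58/(12.9 + 12.58) = 14.07 V.

V_A ≈ 14.1 V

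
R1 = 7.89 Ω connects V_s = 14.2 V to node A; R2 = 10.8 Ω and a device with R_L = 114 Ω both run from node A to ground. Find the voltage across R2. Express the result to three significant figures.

R2 ‖ R_L = (10.8 × 114)/(10.8 + 114) = 9.865 Ω.
Then V_out = V_s · R2'/(R1 + R2') = 14.2 × 9.865/17.76 = 7.890 V.

V_out ≈ 7.89 V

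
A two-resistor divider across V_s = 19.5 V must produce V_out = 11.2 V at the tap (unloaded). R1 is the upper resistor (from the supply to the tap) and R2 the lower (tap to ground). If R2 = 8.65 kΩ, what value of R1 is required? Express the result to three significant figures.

R1 ≈ 6.41 kΩ

Required fraction k = V_out/V_s = 0.5744.
So R1 = R2 · (V_s/V_out − 1) = 8.65 × (19.5/11.2 − 1) = 8.65 × 0.7411 = 6.410 kΩ.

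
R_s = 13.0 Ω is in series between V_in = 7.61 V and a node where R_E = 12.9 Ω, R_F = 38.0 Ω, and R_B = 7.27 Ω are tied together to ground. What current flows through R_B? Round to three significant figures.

Parallel bank: R_p = 1/(1/12.9 + 1/38.0 + 1/7.27) = 4.143 Ω.
V_A = 7.61 × 4.143/17.14 = 1.839 V.
Branch current I = V_A/R_B = 1.839/7.27 = 0.2530 A.
(Check via current divider: I_total = 0.4439 A; share G_k/ΣG = 0.5698 → same result.)

I ≈ 0.253 A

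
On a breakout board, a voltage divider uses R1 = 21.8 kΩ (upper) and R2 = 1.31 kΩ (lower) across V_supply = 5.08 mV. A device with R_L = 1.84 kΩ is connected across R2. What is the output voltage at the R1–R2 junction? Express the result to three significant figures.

R2 ‖ R_L = (1.31 × 1.84)/(1.31 + 1.84) = 0.7652 kΩ.
Voltage divider with the loaded lower leg: V_out = 5.08 × 0.7652/(21.8 + 0.7652) = 5.08 × 0.03391 = 0.1723 mV.

V_out ≈ 0.172 mV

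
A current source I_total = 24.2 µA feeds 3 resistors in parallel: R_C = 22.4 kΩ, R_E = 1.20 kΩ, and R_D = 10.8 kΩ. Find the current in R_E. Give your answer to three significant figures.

I ≈ 20.8 µA

Conductances: ΣG = 1/22.4 + 1/1.20 + 1/10.8 = 0.9706 (1/kΩ).
Current divider: I(R_E) = I_total · G_k/ΣG = 24.2 × (0.8333/0.9706) = 24.2 × 0.8586 = 20.78 µA.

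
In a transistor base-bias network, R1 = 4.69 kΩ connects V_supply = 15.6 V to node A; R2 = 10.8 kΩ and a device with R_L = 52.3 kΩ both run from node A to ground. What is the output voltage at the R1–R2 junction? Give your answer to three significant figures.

R2 ‖ R_L = (10.8 × 52.3)/(10.8 + 52.3) = 8.952 kΩ.
Then V_out = V_supply · R2'/(R1 + R2') = 15.6 × 8.952/13.64 = 10.24 V.

V_out ≈ 10.2 V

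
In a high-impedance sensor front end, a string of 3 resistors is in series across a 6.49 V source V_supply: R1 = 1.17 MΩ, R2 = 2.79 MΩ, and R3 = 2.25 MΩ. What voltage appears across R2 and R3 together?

V ≈ 5.27 V

Series total: ΣR = 1.17 + 2.79 + 2.25 = 6.210 MΩ.
R_{R2..R3} = 2.79 + 2.25 = 5.040 MΩ.
By the voltage-divider rule, V = 6.49 × 5.040/6.210 = 5.267 V.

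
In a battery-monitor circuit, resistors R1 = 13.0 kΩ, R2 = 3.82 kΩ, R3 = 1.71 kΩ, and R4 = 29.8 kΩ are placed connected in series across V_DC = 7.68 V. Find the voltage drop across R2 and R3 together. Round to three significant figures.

ΣR = 13.0 + 3.82 + 1.71 + 29.8 = 48.33 kΩ.
R_{R2..R3} = 3.82 + 1.71 = 5.530 kΩ.
Voltage divider: V = V_DC · (5.530 / 48.33) = 7.68 × 0.1144 = 0.8788 V.

V ≈ 0.879 V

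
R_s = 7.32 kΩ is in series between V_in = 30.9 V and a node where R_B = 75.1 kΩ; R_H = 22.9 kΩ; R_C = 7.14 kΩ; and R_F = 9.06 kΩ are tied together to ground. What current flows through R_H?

I ≈ 0.415 mA

Equivalent of the parallel group: R_p = 3.253 kΩ.
Node voltage V_A = V_in · R_p/(R_s + R_p) = 30.9 × 0.3077 = 9.507 V.
I(R_H) = V_A / R_H = 9.507/22.9 = 0.4151 mA.
(Equivalently: I_total = 2.923 mA, then current-divider fraction G_k/ΣG = 0.1420.)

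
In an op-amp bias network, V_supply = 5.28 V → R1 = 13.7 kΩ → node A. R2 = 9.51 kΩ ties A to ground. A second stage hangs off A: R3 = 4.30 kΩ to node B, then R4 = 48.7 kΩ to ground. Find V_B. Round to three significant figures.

The second stage (R3 + R4 = 53.00 kΩ) loads node A in parallel with R2.
R2 ‖ (R3+R4) = 8.063 kΩ.
V_A = 5.28 × 8.063/(13.7 + 8.063) = 1.956 V.
Stage 2 is unloaded, so V_B = V_A · R4/(R3+R4) = 1.956 × 48.7/53.00 = 1.798 V.

V_B ≈ 1.80 V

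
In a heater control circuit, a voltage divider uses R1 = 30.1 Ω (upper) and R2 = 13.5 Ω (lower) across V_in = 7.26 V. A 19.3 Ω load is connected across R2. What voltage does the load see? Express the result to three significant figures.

R2 ‖ R_L = (13.5 × 19.3)/(13.5 + 19.3) = 7.944 Ω.
Now apply the divider: V_out = 7.26 × 0.2088 = 1.516 V.

V_out ≈ 1.52 V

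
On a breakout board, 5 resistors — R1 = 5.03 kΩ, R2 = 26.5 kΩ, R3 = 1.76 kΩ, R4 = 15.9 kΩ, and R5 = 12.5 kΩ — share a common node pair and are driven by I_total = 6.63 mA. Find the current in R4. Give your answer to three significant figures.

I ≈ 0.440 mA

Total conductance ΣG = 1/5.03 + 1/26.5 + 1/1.76 + 1/15.9 + 1/12.5 = 0.9476 (units of 1/kΩ).
Current divider: I(R4) = I_total · G_k/ΣG = 6.63 × (0.06289/0.9476) = 6.63 × 0.06637 = 0.4400 mA.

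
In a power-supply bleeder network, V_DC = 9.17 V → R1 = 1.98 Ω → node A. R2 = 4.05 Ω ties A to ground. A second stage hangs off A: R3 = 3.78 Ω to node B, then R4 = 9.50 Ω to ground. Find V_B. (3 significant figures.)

V_B ≈ 4.00 V

Looking into the second stage from A: R3 + R4 = 13.28 Ω appears in parallel with R2.
Effective lower resistance at A: R2 ‖ 13.28 = 3.104 Ω.
First divider: V_A = V_DC · 3.104/(1.98 + 3.104) = 5.598 V.
V_B = V_A × 0.7154 = 4.005 V.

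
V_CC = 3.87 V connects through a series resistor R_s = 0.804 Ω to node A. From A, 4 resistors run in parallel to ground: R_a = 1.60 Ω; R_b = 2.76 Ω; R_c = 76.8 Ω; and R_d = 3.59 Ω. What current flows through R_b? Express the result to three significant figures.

Equivalent of the parallel group: R_p = 0.7819 Ω.
V_A by voltage divider: V_A = 3.87 × 0.7819/(0.804 + 0.7819) = 1.908 V.
I(R_b) = V_A / R_b = 1.908/2.76 = 0.6913 A.

I ≈ 0.691 A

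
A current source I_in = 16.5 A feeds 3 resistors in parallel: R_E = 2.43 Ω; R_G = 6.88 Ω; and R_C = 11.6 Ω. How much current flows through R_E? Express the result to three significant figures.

I ≈ 10.6 A

ΣG = 1/2.43 + 1/6.88 + 1/11.6 = 0.6431.
R_E takes the fraction G_k/ΣG = 0.4115/0.6431 = 0.6399, so I = 16.5 × 0.6399 = 10.56 A.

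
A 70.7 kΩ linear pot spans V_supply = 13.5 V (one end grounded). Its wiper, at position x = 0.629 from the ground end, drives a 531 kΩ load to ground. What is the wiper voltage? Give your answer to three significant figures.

V_out ≈ 8.24 V

Lower segment x·R_p = 44.47 kΩ; upper segment (1−x)·R_p = 26.23 kΩ.
(x·R_p) ‖ R_L = 41.03 kΩ.
Loaded-divider output: V_out = 13.5 × 0.6100 = 8.236 V.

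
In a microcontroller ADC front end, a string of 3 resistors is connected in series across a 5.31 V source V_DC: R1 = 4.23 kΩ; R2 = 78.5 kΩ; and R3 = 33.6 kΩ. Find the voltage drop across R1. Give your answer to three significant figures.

V ≈ 0.193 V

ΣR = 4.23 + 78.5 + 33.6 = 116.3 kΩ.
By the voltage-divider rule, V = 5.31 × 4.230/116.3 = 0.1931 V.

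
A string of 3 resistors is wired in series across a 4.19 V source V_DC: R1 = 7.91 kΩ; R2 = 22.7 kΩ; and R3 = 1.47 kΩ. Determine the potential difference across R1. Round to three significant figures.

Total series resistance ΣR = 7.91 + 22.7 + 1.47 = 32.08 kΩ.
By the voltage-divider rule, V = 4.19 × 7.910/32.08 = 1.033 V.

V ≈ 1.03 V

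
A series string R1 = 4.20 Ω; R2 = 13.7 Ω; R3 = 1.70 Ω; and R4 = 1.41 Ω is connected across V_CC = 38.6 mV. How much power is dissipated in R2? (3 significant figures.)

The common current is I = 38.6/21.01 = 1.837 mA.
P = I²R = 3.375 × 13.7 = 46.24 µW.

P ≈ 46.2 µW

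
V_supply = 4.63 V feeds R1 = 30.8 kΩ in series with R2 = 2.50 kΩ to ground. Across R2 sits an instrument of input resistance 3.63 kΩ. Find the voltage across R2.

R2 ‖ R_L = (2.50 × 3.63)/(2.50 + 3.63) = 1.480 kΩ.
Voltage divider with the loaded lower leg: V_out = 4.63 × 1.480/(30.8 + 1.480) = 4.63 × 0.04586 = 0.2123 V.
(Unloaded it would be 0.348 V; the load pulls it down.)

V_out ≈ 0.212 V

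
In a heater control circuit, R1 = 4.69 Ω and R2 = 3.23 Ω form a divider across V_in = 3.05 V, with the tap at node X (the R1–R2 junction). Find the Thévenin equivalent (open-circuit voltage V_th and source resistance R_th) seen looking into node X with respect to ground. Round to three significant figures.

V_th ≈ 1.24 V, R_th ≈ 1.91 Ω

With X open, the divider is unloaded: V_th = 3.05 × 3.23/7.920 = 1.244 V.
Looking into X with the source shorted: R_th = R1·R2/(R1+R2) = 4.690 × 3.23/7.920 = 1.913 Ω.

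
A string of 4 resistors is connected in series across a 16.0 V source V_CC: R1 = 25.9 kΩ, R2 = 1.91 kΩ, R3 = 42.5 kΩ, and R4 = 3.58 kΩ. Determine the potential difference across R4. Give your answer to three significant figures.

V ≈ 0.775 V

Total series resistance ΣR = 25.9 + 1.91 + 42.5 + 3.58 = 73.89 kΩ.
Voltage divider: V = V_CC · (3.580 / 73.89) = 16.0 × 0.04845 = 0.7752 V.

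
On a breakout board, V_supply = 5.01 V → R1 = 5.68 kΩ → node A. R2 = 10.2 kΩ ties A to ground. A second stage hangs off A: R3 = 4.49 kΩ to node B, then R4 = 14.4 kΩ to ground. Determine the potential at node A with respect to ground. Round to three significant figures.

V_A ≈ 2.70 V

The second stage (R3 + R4 = 18.89 kΩ) loads node A in parallel with R2.
R2 ‖ (R3+R4) = 6.624 kΩ.
So V_A = 5.01 × 0.5383 = 2.697 V.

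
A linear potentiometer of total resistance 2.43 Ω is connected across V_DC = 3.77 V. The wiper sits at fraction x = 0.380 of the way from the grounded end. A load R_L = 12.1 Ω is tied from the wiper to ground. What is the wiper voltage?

Lower segment x·R_p = 0.9234 Ω; upper segment (1−x)·R_p = 1.507 Ω.
(x·R_p) ‖ R_L = 0.8579 Ω.
Loaded-divider output: V_out = 3.77 × 0.3628 = 1.368 V.

V_out ≈ 1.37 V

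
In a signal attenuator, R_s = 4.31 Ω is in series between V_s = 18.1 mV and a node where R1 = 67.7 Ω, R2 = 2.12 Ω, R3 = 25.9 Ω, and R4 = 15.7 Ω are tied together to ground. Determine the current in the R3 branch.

Equivalent of the parallel group: R_p = 1.698 Ω.
Node voltage V_A = V_s · R_p/(R_s + R_p) = 18.1 × 0.2827 = 5.116 mV.
I(R3) = V_A / R3 = 5.116/25.9 = 0.1975 mA.
(Equivalently: I_total = 3.012 mA, then current-divider fraction G_k/ΣG = 0.06558.)

I ≈ 0.198 mA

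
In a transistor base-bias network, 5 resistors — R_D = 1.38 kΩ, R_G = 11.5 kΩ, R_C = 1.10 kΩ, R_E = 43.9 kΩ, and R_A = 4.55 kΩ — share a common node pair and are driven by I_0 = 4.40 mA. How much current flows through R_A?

Conductances: ΣG = 1/1.38 + 1/11.5 + 1/1.10 + 1/43.9 + 1/4.55 = 1.963 (1/kΩ).
Current divider: I(R_A) = I_0 · G_k/ΣG = 4.40 × (0.2198/1.963) = 4.40 × 0.1119 = 0.4926 mA.

I ≈ 0.493 mA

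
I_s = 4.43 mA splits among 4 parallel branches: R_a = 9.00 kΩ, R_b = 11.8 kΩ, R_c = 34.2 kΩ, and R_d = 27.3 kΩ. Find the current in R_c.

Conductances: ΣG = 1/9.00 + 1/11.8 + 1/34.2 + 1/27.3 = 0.2617 (1/kΩ).
Current divider: I(R_c) = I_s · G_k/ΣG = 4.43 × (0.02924/0.2617) = 4.43 × 0.1117 = 0.4949 mA.

I ≈ 0.495 mA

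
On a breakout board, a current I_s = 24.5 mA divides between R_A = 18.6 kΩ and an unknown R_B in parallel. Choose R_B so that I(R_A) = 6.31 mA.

R_B ≈ 6.45 kΩ

Two-branch current divider: I_A = I_s · R_B/(R_A + R_B).
6.31/24.5 = R_B/(R_A + R_B) → R_B = R_A · (0.2576)/(1 − 0.2576) = 18.6 × 0.3469 = 6.452 kΩ.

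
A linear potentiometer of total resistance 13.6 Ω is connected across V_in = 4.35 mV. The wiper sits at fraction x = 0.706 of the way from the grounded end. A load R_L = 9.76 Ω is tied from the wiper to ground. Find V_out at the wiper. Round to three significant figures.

Split the track: R_lower = x·R_p = 9.602 Ω, R_upper = (1−x)·R_p = 3.998 Ω.
Lower segment in parallel with the load: 9.602 ‖ 9.76 = 4.840 Ω.
Loaded-divider output: V_out = 4.35 × 0.5476 = 2.382 mV.
(Unloaded: V_out = x·V_in = 3.07 mV.)

V_out ≈ 2.38 mV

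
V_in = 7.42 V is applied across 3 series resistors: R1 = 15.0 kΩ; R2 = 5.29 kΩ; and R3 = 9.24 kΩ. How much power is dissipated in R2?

Series current I = V_in/ΣR = 7.42/29.53 = 0.2513 mA.
P = I²R = 0.06314 × 5.29 = 0.3340 mW.

P ≈ 0.334 mW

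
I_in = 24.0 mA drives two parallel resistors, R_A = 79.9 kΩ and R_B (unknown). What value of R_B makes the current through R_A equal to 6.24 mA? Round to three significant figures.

The fraction through R_A equals R_B/(R_A+R_B).
6.24/24.0 = R_B/(R_A + R_B) → R_B = R_A · (0.2600)/(1 − 0.2600) = 79.9 × 0.3514 = 28.07 kΩ.

R_B ≈ 28.1 kΩ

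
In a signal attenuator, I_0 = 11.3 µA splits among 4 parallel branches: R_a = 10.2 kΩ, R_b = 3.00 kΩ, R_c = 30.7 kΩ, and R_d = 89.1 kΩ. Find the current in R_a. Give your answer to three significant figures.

I ≈ 2.33 µA

Conductances: ΣG = 1/10.2 + 1/3.00 + 1/30.7 + 1/89.1 = 0.4752 (1/kΩ).
By the current-divider rule, I = I_0 · G_k/ΣG = 11.3 × 0.2063 = 2.331 µA.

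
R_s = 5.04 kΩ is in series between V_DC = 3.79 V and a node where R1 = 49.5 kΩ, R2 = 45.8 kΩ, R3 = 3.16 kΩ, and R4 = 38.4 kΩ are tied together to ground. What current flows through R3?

Parallel bank: R_p = 1/(1/49.5 + 1/45.8 + 1/3.16 + 1/38.4) = 2.601 kΩ.
V_A = 3.79 × 2.601/7.641 = 1.290 V.
I(R3) = V_A / R3 = 1.290/3.16 = 0.4082 mA.
(Check via current divider: I_total = 0.4960 mA; share G_k/ΣG = 0.8230 → same result.)

I ≈ 0.408 mA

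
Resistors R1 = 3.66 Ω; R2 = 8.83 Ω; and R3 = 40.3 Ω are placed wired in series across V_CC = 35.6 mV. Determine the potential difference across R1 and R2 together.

V ≈ 8.42 mV

Series total: ΣR = 3.66 + 8.83 + 40.3 = 52.79 Ω.
R_{R1..R2} = 3.66 + 8.83 = 12.49 Ω.
Voltage divider: V = V_CC · (12.49 / 52.79) = 35.6 × 0.2366 = 8.423 mV.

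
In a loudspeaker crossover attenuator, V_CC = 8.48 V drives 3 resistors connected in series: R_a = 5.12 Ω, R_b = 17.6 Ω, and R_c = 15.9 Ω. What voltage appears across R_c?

V ≈ 3.49 V

ΣR = 5.12 + 17.6 + 15.9 = 38.62 Ω.
Voltage divider: V = V_CC · (15.90 / 38.62) = 8.48 × 0.4117 = 3.491 V.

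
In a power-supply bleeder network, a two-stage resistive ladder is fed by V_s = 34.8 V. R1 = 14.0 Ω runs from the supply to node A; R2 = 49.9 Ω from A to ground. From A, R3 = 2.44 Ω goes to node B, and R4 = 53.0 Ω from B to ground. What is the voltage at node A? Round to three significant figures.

Node A sees R2 in parallel with the series input of stage 2, R3 + R4 = 55.44 Ω.
Effective lower resistance at A: R2 ‖ 55.44 = 26.26 Ω.
First divider: V_A = V_s · 26.26/(14.0 + 26.26) = 22.70 V.

V_A ≈ 22.7 V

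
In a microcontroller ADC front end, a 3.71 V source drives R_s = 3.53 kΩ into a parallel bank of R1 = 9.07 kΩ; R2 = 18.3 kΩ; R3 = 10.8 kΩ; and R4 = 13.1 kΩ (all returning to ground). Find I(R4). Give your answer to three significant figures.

Combine the parallel branches: R_p = (1/9.07 + 1/18.3 + 1/10.8 + 1/13.1)⁻¹ = 2.996 kΩ.
V_A by voltage divider: V_A = 3.71 × 2.996/(3.53 + 2.996) = 1.703 V.
I(R4) = V_A / R4 = 1.703/13.1 = 0.1300 mA.

I ≈ 0.130 mA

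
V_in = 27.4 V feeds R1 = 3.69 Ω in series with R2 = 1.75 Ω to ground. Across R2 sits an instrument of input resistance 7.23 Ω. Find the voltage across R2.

The load sits in parallel with R2, giving an effective lower resistance R2' = R2·R_L/(R2+R_L) = 1.409 Ω.
Then V_out = V_in · R2'/(R1 + R2') = 27.4 × 1.409/5.099 = 7.571 V.
(Unloaded it would be 8.81 V; the load pulls it down.)

V_out ≈ 7.57 V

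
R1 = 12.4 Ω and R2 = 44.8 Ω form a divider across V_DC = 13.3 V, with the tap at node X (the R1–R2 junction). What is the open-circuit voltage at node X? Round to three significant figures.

With X open, the divider is unloaded: V_th = 13.3 × 44.8/57.20 = 10.42 V.

V_th ≈ 10.4 V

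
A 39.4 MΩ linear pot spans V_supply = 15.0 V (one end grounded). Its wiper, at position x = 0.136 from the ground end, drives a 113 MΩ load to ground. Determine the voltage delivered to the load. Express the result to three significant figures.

V_out ≈ 1.96 V

Split the track: R_lower = x·R_p = 5.358 MΩ, R_upper = (1−x)·R_p = 34.04 MΩ.
Lower segment in parallel with the load: 5.358 ‖ 113 = 5.116 MΩ.
Loaded-divider output: V_out = 15.0 × 0.1306 = 1.960 V.
(Unloaded: V_out = x·V_supply = 2.04 V.)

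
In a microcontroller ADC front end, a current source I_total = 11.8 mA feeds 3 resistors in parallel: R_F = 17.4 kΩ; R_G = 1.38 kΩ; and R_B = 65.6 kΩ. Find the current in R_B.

I ≈ 0.226 mA

ΣG = 1/17.4 + 1/1.38 + 1/65.6 = 0.7974.
R_B takes the fraction G_k/ΣG = 0.01524/0.7974 = 0.01912, so I = 11.8 × 0.01912 = 0.2256 mA.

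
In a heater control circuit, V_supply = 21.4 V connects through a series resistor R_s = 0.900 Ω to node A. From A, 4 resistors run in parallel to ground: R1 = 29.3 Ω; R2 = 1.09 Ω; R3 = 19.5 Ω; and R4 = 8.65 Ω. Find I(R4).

I ≈ 1.23 A

Combine the parallel branches: R_p = (1/29.3 + 1/1.09 + 1/19.5 + 1/8.65)⁻¹ = 0.8941 Ω.
V_A by voltage divider: V_A = 21.4 × 0.8941/(0.900 + 0.8941) = 10.66 V.
Branch current I = V_A/R4 = 10.66/8.65 = 1.233 A.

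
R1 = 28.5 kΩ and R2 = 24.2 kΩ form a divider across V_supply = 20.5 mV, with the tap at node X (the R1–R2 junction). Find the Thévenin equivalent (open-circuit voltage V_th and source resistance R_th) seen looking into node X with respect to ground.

V_th ≈ 9.41 mV, R_th ≈ 13.1 kΩ

Open-circuit (no load on X): V_th = V_supply · R2/(R1 + R2) = 20.5 × 24.2/(28.50 + 24.2) = 9.414 mV.
Looking into X with the source shorted: R_th = R1·R2/(R1+R2) = 28.50 × 24.2/52.70 = 13.09 kΩ.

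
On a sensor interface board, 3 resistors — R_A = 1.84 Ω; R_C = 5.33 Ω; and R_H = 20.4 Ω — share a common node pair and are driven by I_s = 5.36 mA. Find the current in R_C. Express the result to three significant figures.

Conductances: ΣG = 1/1.84 + 1/5.33 + 1/20.4 = 0.7801 (1/Ω).
Current divider: I(R_C) = I_s · G_k/ΣG = 5.36 × (0.1876/0.7801) = 5.36 × 0.2405 = 1.289 mA.

I ≈ 1.29 mA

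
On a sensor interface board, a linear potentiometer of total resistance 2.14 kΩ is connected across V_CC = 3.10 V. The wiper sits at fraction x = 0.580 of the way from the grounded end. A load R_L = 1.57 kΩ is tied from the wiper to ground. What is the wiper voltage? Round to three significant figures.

Split the track: R_lower = x·R_p = 1.241 kΩ, R_upper = (1−x)·R_p = 0.8988 kΩ.
R_L loads the lower segment: effective lower R = 0.6932 kΩ.
V_out = 3.10 × 0.6932/(0.8988 + 0.6932) = 1.350 V.
(Unloaded: V_out = x·V_CC = 1.80 V.)

V_out ≈ 1.35 V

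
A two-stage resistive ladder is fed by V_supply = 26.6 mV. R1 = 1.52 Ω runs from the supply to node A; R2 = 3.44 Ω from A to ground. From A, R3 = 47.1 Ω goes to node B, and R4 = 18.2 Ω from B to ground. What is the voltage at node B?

V_B ≈ 5.06 mV

The second stage (R3 + R4 = 65.30 Ω) loads node A in parallel with R2.
Effective lower resistance at A: R2 ‖ 65.30 = 3.268 Ω.
First divider: V_A = V_supply · 3.268/(1.52 + 3.268) = 18.16 mV.
V_B = V_A × 0.2787 = 5.060 mV.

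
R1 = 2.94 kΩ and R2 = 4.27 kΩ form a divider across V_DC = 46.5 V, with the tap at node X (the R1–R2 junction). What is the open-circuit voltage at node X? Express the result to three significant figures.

V_th ≈ 27.5 V

With X open, the divider is unloaded: V_th = 46.5 × 4.27/7.210 = 27.54 V.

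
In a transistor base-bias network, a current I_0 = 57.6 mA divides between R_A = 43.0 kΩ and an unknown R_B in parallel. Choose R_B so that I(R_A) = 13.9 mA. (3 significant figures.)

The fraction through R_A equals R_B/(R_A+R_B).
13.9/57.6 = R_B/(R_A + R_B) → R_B = R_A · (0.2413)/(1 − 0.2413) = 43.0 × 0.3181 = 13.68 kΩ.

R_B ≈ 13.7 kΩ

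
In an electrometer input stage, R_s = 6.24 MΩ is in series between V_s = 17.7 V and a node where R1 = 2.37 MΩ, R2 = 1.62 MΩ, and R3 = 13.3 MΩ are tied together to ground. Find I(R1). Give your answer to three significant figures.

I ≈ 0.939 µA

Combine the parallel branches: R_p = (1/2.37 + 1/1.62 + 1/13.3)⁻¹ = 0.8973 MΩ.
Node voltage V_A = V_s · R_p/(R_s + R_p) = 17.7 × 0.1257 = 2.225 V.
Branch current I = V_A/R1 = 2.225/2.37 = 0.9390 µA.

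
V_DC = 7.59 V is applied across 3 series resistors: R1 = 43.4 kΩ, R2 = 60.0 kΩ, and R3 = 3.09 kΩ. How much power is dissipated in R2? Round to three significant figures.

The common current is I = 7.59/106.5 = 0.07127 mA.
V(R2) = I·R = 4.276 V; P = V·I = 4.276 × 0.07127 = 0.3048 mW.

P ≈ 0.305 mW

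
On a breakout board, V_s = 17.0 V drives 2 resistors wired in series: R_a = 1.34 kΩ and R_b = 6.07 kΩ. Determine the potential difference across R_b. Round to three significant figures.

ΣR = 1.34 + 6.07 = 7.410 kΩ.
By the voltage-divider rule, V = 17.0 × 6.070/7.410 = 13.93 V.

V ≈ 13.9 V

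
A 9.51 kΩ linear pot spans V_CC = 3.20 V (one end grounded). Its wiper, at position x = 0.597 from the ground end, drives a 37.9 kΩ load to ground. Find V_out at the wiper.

The pot divides into 3.833 kΩ above the wiper and 5.677 kΩ below.
(x·R_p) ‖ R_L = 4.938 kΩ.
V_out = 3.20 × 4.938/(3.833 + 4.938) = 1.802 V.
(Unloaded: V_out = x·V_CC = 1.91 V.)

V_out ≈ 1.80 V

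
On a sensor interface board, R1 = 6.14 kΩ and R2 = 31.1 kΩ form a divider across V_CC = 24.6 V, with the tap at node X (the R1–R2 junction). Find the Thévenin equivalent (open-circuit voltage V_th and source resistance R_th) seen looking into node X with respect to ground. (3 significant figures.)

V_th ≈ 20.5 V, R_th ≈ 5.13 kΩ

Open-circuit (no load on X): V_th = V_CC · R2/(R1 + R2) = 24.6 × 31.1/(6.140 + 31.1) = 20.54 V.
Looking into X with the source shorted: R_th = R1·R2/(R1+R2) = 6.140 × 31.1/37.24 = 5.128 kΩ.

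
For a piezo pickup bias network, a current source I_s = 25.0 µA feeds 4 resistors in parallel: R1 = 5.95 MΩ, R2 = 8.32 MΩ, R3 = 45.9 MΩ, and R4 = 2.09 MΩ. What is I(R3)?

Conductances: ΣG = 1/5.95 + 1/8.32 + 1/45.9 + 1/2.09 = 0.7885 (1/MΩ).
Current divider: I(R3) = I_s · G_k/ΣG = 25.0 × (0.02179/0.7885) = 25.0 × 0.02763 = 0.6907 µA.

I ≈ 0.691 µA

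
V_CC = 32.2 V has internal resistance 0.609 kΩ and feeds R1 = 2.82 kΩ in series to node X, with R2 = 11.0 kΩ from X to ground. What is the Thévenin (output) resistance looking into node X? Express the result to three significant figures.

R_th ≈ 2.61 kΩ

R1' = 0.609 + 2.82 = 3.429 kΩ (source resistance + R1).
Looking into X with the source shorted: R_th = R1'·R2/(R1'+R2) = 3.429 × 11.0/14.43 = 2.614 kΩ.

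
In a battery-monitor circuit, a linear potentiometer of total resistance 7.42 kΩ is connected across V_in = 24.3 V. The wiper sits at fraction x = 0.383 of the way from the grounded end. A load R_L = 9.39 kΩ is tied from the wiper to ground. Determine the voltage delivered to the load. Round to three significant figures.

V_out ≈ 7.84 V

The pot divides into 4.578 kΩ above the wiper and 2.842 kΩ below.
R_L loads the lower segment: effective lower R = 2.182 kΩ.
Then V_out = V_in · 2.182/(4.578 + 2.182) = 7.842 V.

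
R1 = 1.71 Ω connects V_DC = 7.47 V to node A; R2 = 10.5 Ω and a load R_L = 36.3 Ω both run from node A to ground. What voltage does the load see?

First combine the lower leg with the load: R2 ‖ R_L = 8.144 Ω.
Then V_out = V_DC · R2'/(R1 + R2') = 7.47 × 8.144/9.854 = 6.174 V.

V_out ≈ 6.17 V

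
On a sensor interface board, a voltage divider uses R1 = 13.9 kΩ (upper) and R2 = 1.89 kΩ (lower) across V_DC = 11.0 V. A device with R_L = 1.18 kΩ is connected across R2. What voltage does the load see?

V_out ≈ 0.546 V

First combine the lower leg with the load: R2 ‖ R_L = 0.7264 kΩ.
Voltage divider with the loaded lower leg: V_out = 11.0 × 0.7264/(13.9 + 0.7264) = 11.0 × 0.04967 = 0.5463 V.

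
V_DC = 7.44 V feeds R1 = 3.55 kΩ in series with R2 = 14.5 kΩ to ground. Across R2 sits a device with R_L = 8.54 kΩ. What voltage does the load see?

First combine the lower leg with the load: R2 ‖ R_L = 5.375 kΩ.
Then V_out = V_DC · R2'/(R1 + R2') = 7.44 × 5.375/8.925 = 4.481 V.
(Unloaded it would be 5.98 V; the load pulls it down.)

V_out ≈ 4.48 V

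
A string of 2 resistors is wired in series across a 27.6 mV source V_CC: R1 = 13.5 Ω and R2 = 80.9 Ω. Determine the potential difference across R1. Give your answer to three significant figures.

V ≈ 3.95 mV

Total series resistance ΣR = 13.5 + 80.9 = 94.40 Ω.
V = V_CC · R/ΣR = 27.6 × 0.1430 = 3.947 mV.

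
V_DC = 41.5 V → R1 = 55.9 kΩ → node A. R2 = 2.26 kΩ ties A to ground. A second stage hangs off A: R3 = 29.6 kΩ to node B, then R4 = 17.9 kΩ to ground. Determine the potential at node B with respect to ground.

V_B ≈ 0.581 V

The second stage (R3 + R4 = 47.50 kΩ) loads node A in parallel with R2.
R2 ‖ (R3+R4) = 2.157 kΩ.
So V_A = 41.5 × 0.03716 = 1.542 V.
Stage 2 is unloaded, so V_B = V_A · R4/(R3+R4) = 1.542 × 17.9/47.50 = 0.5811 V.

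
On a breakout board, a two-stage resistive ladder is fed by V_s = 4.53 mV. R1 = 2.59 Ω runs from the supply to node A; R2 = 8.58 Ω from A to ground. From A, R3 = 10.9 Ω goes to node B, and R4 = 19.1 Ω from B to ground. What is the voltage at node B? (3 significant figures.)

The second stage (R3 + R4 = 30.00 Ω) loads node A in parallel with R2.
Effective lower resistance at A: R2 ‖ 30.00 = 6.672 Ω.
First divider: V_A = V_s · 6.672/(2.59 + 6.672) = 3.263 mV.
V_B = V_A × 0.6367 = 2.078 mV.

V_B ≈ 2.08 mV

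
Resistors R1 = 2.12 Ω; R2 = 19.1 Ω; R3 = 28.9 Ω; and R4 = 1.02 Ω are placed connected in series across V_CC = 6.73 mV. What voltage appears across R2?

ΣR = 2.12 + 19.1 + 28.9 + 1.02 = 51.14 Ω.
V = V_CC · R/ΣR = 6.73 × 0.3735 = 2.514 mV.

V ≈ 2.51 mV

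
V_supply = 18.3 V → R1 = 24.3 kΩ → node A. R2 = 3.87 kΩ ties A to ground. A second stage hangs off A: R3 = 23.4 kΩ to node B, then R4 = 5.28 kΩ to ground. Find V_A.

Node A sees R2 in parallel with the series input of stage 2, R3 + R4 = 28.68 kΩ.
Effective lower resistance at A: R2 ‖ 28.68 = 3.410 kΩ.
So V_A = 18.3 × 0.1231 = 2.252 V.

V_A ≈ 2.25 V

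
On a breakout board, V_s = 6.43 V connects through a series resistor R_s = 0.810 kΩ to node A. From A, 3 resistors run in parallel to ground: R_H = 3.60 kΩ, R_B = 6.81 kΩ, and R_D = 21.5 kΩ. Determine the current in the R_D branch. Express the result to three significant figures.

I ≈ 0.216 mA

Parallel bank: R_p = 1/(1/3.60 + 1/6.81 + 1/21.5) = 2.123 kΩ.
V_A = 6.43 × 2.123/2.933 = 4.654 V.
Branch current I = V_A/R_D = 4.654/21.5 = 0.2165 mA.
(Equivalently: I_total = 2.193 mA, then current-divider fraction G_k/ΣG = 0.09872.)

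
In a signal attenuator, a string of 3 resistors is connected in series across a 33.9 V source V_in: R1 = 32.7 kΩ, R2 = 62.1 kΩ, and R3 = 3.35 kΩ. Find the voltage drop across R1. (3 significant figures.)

V ≈ 11.3 V

Total series resistance ΣR = 32.7 + 62.1 + 3.35 = 98.15 kΩ.
V = V_in · R/ΣR = 33.9 × 0.3332 = 11.29 V.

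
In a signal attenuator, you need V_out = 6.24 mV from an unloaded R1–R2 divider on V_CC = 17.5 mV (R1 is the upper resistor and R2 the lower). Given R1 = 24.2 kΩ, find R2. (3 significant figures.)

R2 ≈ 13.4 kΩ

Required fraction k = V_out/V_CC = 0.3566.
R2 = R1 · 0.3566/(1 − 0.3566) = 13.41 kΩ.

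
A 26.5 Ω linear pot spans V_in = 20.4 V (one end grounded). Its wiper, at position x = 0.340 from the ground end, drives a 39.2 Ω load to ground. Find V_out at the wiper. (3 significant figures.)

V_out ≈ 6.02 V

Split the track: R_lower = x·R_p = 9.010 Ω, R_upper = (1−x)·R_p = 17.49 Ω.
Lower segment in parallel with the load: 9.010 ‖ 39.2 = 7.326 Ω.
V_out = 20.4 × 7.326/(17.49 + 7.326) = 6.022 V.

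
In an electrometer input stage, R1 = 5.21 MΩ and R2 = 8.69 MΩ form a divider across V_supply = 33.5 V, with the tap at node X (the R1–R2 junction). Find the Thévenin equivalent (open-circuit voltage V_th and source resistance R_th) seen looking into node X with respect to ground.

With X open, the divider is unloaded: V_th = 33.5 × 8.69/13.90 = 20.94 V.
Zeroing V_supply shorts the top of R1 to ground, so R_th = R1 ‖ R2 = 3.257 MΩ.

V_th ≈ 20.9 V, R_th ≈ 3.26 MΩ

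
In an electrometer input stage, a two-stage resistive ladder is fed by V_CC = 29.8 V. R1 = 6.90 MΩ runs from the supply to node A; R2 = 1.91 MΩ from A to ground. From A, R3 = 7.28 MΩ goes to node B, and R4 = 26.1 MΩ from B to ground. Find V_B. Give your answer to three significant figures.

Looking into the second stage from A: R3 + R4 = 33.38 MΩ appears in parallel with R2.
R2 ‖ (R3+R4) = 1.807 MΩ.
V_A = 29.8 × 1.807/(6.90 + 1.807) = 6.184 V.
V_B = V_A × 0.7819 = 4.835 V.

V_B ≈ 4.83 V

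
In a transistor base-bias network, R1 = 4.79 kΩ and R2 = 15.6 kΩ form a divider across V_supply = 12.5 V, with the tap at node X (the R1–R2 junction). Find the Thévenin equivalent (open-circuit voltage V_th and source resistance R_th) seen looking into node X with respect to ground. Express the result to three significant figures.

V_th ≈ 9.56 V, R_th ≈ 3.66 kΩ

Open-circuit (no load on X): V_th = V_supply · R2/(R1 + R2) = 12.5 × 15.6/(4.790 + 15.6) = 9.564 V.
Zeroing V_supply shorts the top of R1 to ground, so R_th = R1 ‖ R2 = 3.665 kΩ.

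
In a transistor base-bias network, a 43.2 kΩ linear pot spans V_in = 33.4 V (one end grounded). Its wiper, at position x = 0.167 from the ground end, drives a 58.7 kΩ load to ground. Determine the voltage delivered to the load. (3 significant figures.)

V_out ≈ 5.06 V

Lower segment x·R_p = 7.214 kΩ; upper segment (1−x)·R_p = 35.99 kΩ.
(x·R_p) ‖ R_L = 6.425 kΩ.
Then V_out = V_in · 6.425/(35.99 + 6.425) = 5.060 V.
(Unloaded: V_out = x·V_in = 5.58 V.)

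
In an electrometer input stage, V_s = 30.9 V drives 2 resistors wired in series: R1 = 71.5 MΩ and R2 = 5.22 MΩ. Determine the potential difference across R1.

V ≈ 28.8 V

Series total: ΣR = 71.5 + 5.22 = 76.72 MΩ.
Voltage divider: V = V_s · (71.50 / 76.72) = 30.9 × 0.9320 = 28.80 V.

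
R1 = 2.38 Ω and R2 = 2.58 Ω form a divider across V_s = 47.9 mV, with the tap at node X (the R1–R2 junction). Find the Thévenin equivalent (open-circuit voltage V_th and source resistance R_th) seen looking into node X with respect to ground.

V_th ≈ 24.9 mV, R_th ≈ 1.24 Ω

V_th is the unloaded tap voltage: V_s · R2/(R1+R2) = 47.9 × 0.5202 = 24.92 mV.
Looking into X with the source shorted: R_th = R1·R2/(R1+R2) = 2.380 × 2.58/4.960 = 1.238 Ω.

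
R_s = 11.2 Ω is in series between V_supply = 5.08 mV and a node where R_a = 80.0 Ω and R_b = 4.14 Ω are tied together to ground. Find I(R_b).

Combine the parallel branches: R_p = (1/80.0 + 1/4.14)⁻¹ = 3.936 Ω.
V_A = 5.08 × 3.936/15.14 = 1.321 mV.
I(R_b) = V_A / R_b = 1.321/4.14 = 0.3191 mA.

I ≈ 0.319 mA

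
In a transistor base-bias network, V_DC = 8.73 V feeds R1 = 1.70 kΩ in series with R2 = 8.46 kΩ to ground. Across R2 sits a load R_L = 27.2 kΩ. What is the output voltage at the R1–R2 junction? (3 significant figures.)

The load sits in parallel with R2, giving an effective lower resistance R2' = R2·R_L/(R2+R_L) = 6.453 kΩ.
Now apply the divider: V_out = 8.73 × 0.7915 = 6.910 V.
(Unloaded it would be 7.27 V; the load pulls it down.)

V_out ≈ 6.91 V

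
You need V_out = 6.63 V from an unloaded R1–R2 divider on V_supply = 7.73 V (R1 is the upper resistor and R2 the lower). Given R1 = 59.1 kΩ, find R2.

Required fraction k = V_out/V_supply = 0.8577.
Rearranging, R2 = R1·k/(1−k) = 59.1 × 6.027 = 356.2 kΩ.

R2 ≈ 356 kΩ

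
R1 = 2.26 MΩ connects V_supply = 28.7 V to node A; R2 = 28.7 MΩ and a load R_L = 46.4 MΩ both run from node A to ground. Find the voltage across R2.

The load sits in parallel with R2, giving an effective lower resistance R2' = R2·R_L/(R2+R_L) = 17.73 MΩ.
Now apply the divider: V_out = 28.7 × 0.8870 = 25.46 V.
(Unloaded it would be 26.6 V; the load pulls it down.)

V_out ≈ 25.5 V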